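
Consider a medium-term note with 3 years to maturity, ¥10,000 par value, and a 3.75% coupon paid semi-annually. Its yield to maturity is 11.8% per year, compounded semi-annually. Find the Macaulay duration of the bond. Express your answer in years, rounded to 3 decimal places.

Periodic yield y = 0.059. Discount each cash flow and weight by its period:
  t   CF        PV=CF/(1+0.059)^t    t·PV
  1       187.50       177.0538       177.0538
  2       187.50       167.1896       334.3793
  3       187.50       157.8750       473.6250
  4       187.50       149.0793       596.3173
  5       187.50       140.7737       703.8684
  6    10,187.50     7,222.5717    43,335.4301
  Σ                  8,014.5432    45,620.6740
Price P = Σ PV = 8,014.5432.
Macaulay duration = Σ(t·PV) / P = 45,620.6740 / 8,014.5432 = 5.69224 half-year periods.
In years: 5.69224 / 2 = 2.84612 years.

2.846 years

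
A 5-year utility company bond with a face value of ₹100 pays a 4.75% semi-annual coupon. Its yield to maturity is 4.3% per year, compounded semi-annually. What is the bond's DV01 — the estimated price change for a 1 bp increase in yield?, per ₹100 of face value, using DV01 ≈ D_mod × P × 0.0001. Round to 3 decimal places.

Periodic yield y = 0.0215.
  t   CF        PV=CF/(1+0.0215)^t    t·PV
  1        2.375         2.3250         2.3250
  2        2.375         2.2761         4.5522
  3        2.375         2.2282         6.6845
  4        2.375         2.1813         8.7251
  5        2.375         2.1354        10.6768
  6        2.375         2.0904        12.5425
  7        2.375         2.0464        14.3249
  8        2.375         2.0033        16.0268
  9        2.375         1.9612        17.6507
  10     102.375        82.7580       827.5804
  Σ                    102.0053       921.0889
P = 102.0053; D_Mac = 9.02981 half-year periods = 4.51491 yrs; D_mod = 4.41988 yrs.
DV01 ≈ 4.41988 × 102.0053 × 0.0001 = 0.045085.

₹0.045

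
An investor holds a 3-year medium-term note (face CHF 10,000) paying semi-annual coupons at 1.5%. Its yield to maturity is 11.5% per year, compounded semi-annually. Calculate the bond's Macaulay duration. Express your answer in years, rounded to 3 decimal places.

Periodic yield y = 0.0575. Discount each cash flow and weight by its period:
  t   CF        PV=CF/(1+0.0575)^t    t·PV
  1        75.00        70.9220        70.9220
  2        75.00        67.0657       134.1314
  3        75.00        63.4191       190.2573
  4        75.00        59.9708       239.8832
  5        75.00        56.7100       283.5498
  6    10,075.00     7,203.8191    43,222.9146
  Σ                  7,521.9067    44,141.6583
Price P = Σ PV = 7,521.9067.
Macaulay duration = Σ(t·PV) / P = 44,141.6583 / 7,521.9067 = 5.86841 half-year periods.
In years: 5.86841 / 2 = 2.93421 years.

2.934 years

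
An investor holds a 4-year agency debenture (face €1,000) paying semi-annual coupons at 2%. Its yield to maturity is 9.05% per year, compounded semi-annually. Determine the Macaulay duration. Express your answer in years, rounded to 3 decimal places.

Periodic yield y = 0.04525. Discount each cash flow and weight by its period:
  t   CF        PV=CF/(1+0.04525)^t    t·PV
  1        10.00         9.5671         9.5671
  2        10.00         9.1529        18.3058
  3        10.00         8.7567        26.2700
  4        10.00         8.3776        33.5104
  5        10.00         8.0149        40.0746
  6        10.00         7.6679        46.0077
  7        10.00         7.3360        51.3519
  8     1,010.00       708.8592     5,670.8734
  Σ                    767.7323     5,895.9609
Price P = Σ PV = 767.7323.
Macaulay duration = Σ(t·PV) / P = 5,895.9609 / 767.7323 = 7.67971 half-year periods.
In years: 7.67971 / 2 = 3.83985 years.

3.840 years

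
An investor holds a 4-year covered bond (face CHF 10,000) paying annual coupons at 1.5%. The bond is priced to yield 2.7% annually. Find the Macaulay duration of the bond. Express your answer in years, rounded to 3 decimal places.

Periodic yield y = 0.027. Discount each cash flow and weight by its year:
  t   CF        PV=CF/(1+0.027)^t    t·PV
  1       150.00       146.0565       146.0565
  2       150.00       142.2166       284.4333
  3       150.00       138.4777       415.4332
  4    10,150.00     9,123.9788    36,495.9152
  Σ                  9,550.7296    37,341.8381
Price P = Σ PV = 9,550.7296.
Macaulay duration = Σ(t·PV) / P = 37,341.8381 / 9,550.7296 = 3.90984 years.

3.910 years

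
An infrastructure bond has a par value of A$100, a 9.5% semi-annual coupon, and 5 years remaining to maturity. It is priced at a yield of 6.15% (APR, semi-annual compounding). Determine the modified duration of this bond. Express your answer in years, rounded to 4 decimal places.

Periodic yield y = 0.03075. First find Macaulay duration:
  t   CF        PV=CF/(1+0.03075)^t    t·PV
  1         4.75         4.6083         4.6083
  2         4.75         4.4708         8.9416
  3         4.75         4.3374        13.0123
  4         4.75         4.2080        16.8322
  5         4.75         4.0825        20.4125
  6         4.75         3.9607        23.7643
  7         4.75         3.8426        26.8979
  8         4.75         3.7279        29.8234
  9         4.75         3.6167        32.5504
  10      104.75        77.3786       773.7855
  Σ                    114.2336       950.6284
P = 114.2336; Macaulay duration = 950.6284 / 114.2336 = 8.32180 half-year periods = 4.16090 years.
Modified duration = D_Mac / (1 + y) = 4.16090 / 1.03075 = 4.03677 years.

4.0368 years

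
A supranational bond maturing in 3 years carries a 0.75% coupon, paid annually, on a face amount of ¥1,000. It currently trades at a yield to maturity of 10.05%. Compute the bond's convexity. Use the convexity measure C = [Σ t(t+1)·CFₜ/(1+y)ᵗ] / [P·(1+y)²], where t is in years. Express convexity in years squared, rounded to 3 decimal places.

With y = 0.1005:
  t   CF        PV=CF/(1+0.1005)^t    t·PV        t(t+1)·PV
  1         7.50         6.8151         6.8151          13.6302
  2         7.50         6.1927        12.3854          37.1563
  3     1,007.50       755.9184     2,267.7552       9,071.0207
  Σ                    768.9262     2,286.9557       9,121.8072
P = 768.9262.
Convexity = Σ t(t+1)·PV / [P·(1+y)²] = 9,121.8072 / (768.9262 × 1.211100) = 9.79526.

9.795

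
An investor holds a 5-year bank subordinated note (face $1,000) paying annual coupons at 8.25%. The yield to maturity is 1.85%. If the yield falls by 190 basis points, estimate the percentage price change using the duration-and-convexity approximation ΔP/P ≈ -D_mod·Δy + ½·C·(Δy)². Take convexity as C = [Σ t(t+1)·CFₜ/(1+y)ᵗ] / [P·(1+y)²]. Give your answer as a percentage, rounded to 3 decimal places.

+8.626%

With y = 0.0185:
  t   CF        PV=CF/(1+0.0185)^t    t·PV        t(t+1)·PV
  1        82.50        81.0015        81.0015         162.0029
  2        82.50        79.5302       159.0603         477.1810
  3        82.50        78.0856       234.2567         937.0270
  4        82.50        76.6672       306.6690       1,533.3448
  5     1,082.50       987.6947     4,938.4737      29,630.8420
  Σ                  1,302.9792     5,719.4612      32,740.3977
P = 1,302.9792; D_Mac = 4.38953 yrs; D_mod = 4.30979 yrs; C = 24.22280.
Duration effect: -4.30979 × (-0.019) = +0.081886
Convexity effect: 0.5 × 24.22280 × (-0.019)² = +0.0043722
ΔP/P ≈ +0.081886 + 0.0043722 = +0.086258 = +8.6258%.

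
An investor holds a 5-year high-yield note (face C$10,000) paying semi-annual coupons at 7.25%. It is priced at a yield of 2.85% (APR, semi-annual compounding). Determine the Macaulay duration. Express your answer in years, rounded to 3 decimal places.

Periodic yield y = 0.01425. Discount each cash flow and weight by its period:
  t   CF        PV=CF/(1+0.01425)^t    t·PV
  1       362.50       357.4070       357.4070
  2       362.50       352.3855       704.7709
  3       362.50       347.4345     1,042.3035
  4       362.50       342.5531     1,370.2125
  5       362.50       337.7403     1,688.7017
  6       362.50       332.9952     1,997.9709
  7       362.50       328.3166     2,298.2165
  8       362.50       323.7039     2,589.6309
  9       362.50       319.1559     2,872.4030
  10   10,362.50     8,995.2737    89,952.7365
  Σ                 12,036.9656   104,874.3534
Price P = Σ PV = 12,036.9656.
Macaulay duration = Σ(t·PV) / P = 104,874.3534 / 12,036.9656 = 8.71269 half-year periods.
In years: 8.71269 / 2 = 4.35635 years.

4.356 years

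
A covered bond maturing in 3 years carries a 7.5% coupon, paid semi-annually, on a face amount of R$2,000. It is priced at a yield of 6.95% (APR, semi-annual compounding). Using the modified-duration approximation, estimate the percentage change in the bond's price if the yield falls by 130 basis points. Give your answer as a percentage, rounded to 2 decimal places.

Periodic yield y = 0.03475. Modified duration first:
  t   CF        PV=CF/(1+0.03475)^t    t·PV
  1        75.00        72.4813        72.4813
  2        75.00        70.0471       140.0943
  3        75.00        67.6947       203.0842
  4        75.00        65.4214       261.6854
  5        75.00        63.2243       316.1215
  6     2,075.00     1,690.4623    10,142.7738
  Σ                  2,029.3311    11,136.2406
P = 2,029.3311; D_Mac = 5.48764 half-year periods = 2.74382 yrs; D_mod = 2.74382/(1+0.03475) = 2.65167 yrs.
ΔP/P ≈ -D_mod · Δy = -2.65167 × (-0.013) = +0.034472 = +3.4472%.

+3.45%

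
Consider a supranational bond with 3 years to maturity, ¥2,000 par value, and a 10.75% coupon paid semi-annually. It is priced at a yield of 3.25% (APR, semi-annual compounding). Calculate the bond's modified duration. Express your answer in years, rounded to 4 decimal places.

2.6369 years

Periodic yield y = 0.01625. First find Macaulay duration:
  t   CF        PV=CF/(1+0.01625)^t    t·PV
  1       107.50       105.7811       105.7811
  2       107.50       104.0896       208.1792
  3       107.50       102.4252       307.2756
  4       107.50       100.7874       403.1496
  5       107.50        99.1758       495.8790
  6     2,107.50     1,913.2170    11,479.3020
  Σ                  2,425.4760    12,999.5664
P = 2,425.4760; Macaulay duration = 12,999.5664 / 2,425.4760 = 5.35959 half-year periods = 2.67980 years.
Modified duration = D_Mac / (1 + y) = 2.67980 / 1.01625 = 2.63695 years.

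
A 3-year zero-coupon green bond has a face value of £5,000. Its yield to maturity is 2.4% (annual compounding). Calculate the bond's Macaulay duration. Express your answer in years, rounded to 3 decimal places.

3.000 years

A zero-coupon bond has a single cash flow at maturity, so its Macaulay duration equals its maturity: 3 years.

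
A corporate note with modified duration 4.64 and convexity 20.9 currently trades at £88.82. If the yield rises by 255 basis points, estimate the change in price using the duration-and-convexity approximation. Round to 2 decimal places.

-£9.91

Duration effect: -D_mod·Δy = -4.64 × (+0.0255) = -0.118320
Convexity effect: ½·C·(Δy)² = 0.5 × 20.9 × (0.0255)² = +0.0067951125
ΔP/P ≈ -0.118320 + 0.0067951125 = -0.1115248875
ΔP ≈ 88.82 × (-0.1115248875) = -9.90564050775.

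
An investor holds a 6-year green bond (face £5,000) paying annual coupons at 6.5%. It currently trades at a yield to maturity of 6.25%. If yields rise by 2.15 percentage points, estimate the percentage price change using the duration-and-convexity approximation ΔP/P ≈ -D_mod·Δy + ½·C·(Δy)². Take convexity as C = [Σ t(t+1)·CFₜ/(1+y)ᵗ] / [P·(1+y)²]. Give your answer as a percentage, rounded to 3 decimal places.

-9.743%

With y = 0.0625:
  t   CF        PV=CF/(1+0.0625)^t    t·PV        t(t+1)·PV
  1       325.00       305.8824       305.8824         611.7647
  2       325.00       287.8893       575.7785       1,727.3356
  3       325.00       270.9546       812.8638       3,251.4553
  4       325.00       255.0161     1,020.0644       5,100.3221
  5       325.00       240.0152     1,200.0758       7,200.4547
  6     5,325.00     3,701.2292    22,207.3752     155,451.6264
  Σ                  5,060.9867    26,122.0401     173,342.9588
P = 5,060.9867; D_Mac = 5.16145 yrs; D_mod = 4.85784 yrs; C = 30.33983.
Duration effect: -4.85784 × (+0.0215) = -0.104444
Convexity effect: 0.5 × 30.33983 × (0.0215)² = +0.0070123
ΔP/P ≈ -0.104444 + 0.0070123 = -0.097431 = -9.7431%.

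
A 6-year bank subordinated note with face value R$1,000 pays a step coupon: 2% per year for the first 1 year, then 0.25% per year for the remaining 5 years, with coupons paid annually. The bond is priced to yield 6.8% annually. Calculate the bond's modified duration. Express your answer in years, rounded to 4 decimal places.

Periodic yield y = 0.068. First find Macaulay duration:
  t   CF        PV=CF/(1+0.068)^t    t·PV
  1        20.00        18.7266        18.7266
  2         2.50         2.1918         4.3836
  3         2.50         2.0522         6.1567
  4         2.50         1.9216         7.6863
  5         2.50         1.7992         8.9961
  6     1,002.50       675.5490     4,053.2941
  Σ                    702.2404     4,099.2433
P = 702.2404; Macaulay duration = 4,099.2433 / 702.2404 = 5.83738 years.
Modified duration = D_Mac / (1 + y) = 5.83738 / 1.068 = 5.46571 years.

5.4657 years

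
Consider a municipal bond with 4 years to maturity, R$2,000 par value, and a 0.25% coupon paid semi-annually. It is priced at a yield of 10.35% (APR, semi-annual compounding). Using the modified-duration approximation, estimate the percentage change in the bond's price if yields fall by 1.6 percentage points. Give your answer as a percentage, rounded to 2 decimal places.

+6.05%

Periodic yield y = 0.05175. Modified duration first:
  t   CF        PV=CF/(1+0.05175)^t    t·PV
  1         2.50         2.3770         2.3770
  2         2.50         2.2600         4.5201
  3         2.50         2.1488         6.4465
  4         2.50         2.0431         8.1724
  5         2.50         1.9426         9.7129
  6         2.50         1.8470        11.0819
  7         2.50         1.7561        12.2928
  8     2,002.50     1,337.4340    10,699.4720
  Σ                  1,351.8086    10,754.0756
P = 1,351.8086; D_Mac = 7.95532 half-year periods = 3.97766 yrs; D_mod = 3.97766/(1+0.05175) = 3.78195 yrs.
ΔP/P ≈ -D_mod · Δy = -3.78195 × (-0.016) = +0.060511 = +6.0511%.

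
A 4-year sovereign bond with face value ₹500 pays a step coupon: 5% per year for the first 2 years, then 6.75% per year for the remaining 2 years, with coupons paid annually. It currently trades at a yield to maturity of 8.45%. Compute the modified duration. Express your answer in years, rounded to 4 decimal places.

Periodic yield y = 0.0845. First find Macaulay duration:
  t   CF        PV=CF/(1+0.0845)^t    t·PV
  1        25.00        23.0521        23.0521
  2        25.00        21.2560        42.5119
  3        33.75        26.4597        79.3791
  4       533.75       385.8510     1,543.4041
  Σ                    456.6188     1,688.3473
P = 456.6188; Macaulay duration = 1,688.3473 / 456.6188 = 3.69750 years.
Modified duration = D_Mac / (1 + y) = 3.69750 / 1.0845 = 3.40940 years.

3.4094 years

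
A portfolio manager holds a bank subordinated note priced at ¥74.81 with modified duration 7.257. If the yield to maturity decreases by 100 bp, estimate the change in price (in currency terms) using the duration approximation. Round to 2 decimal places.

+¥5.43

Duration approximation: ΔP/P ≈ -D_mod · Δy = -7.257 × (-0.01) = +0.072570.
ΔP ≈ 74.81 × (+0.072570) = +5.4289617.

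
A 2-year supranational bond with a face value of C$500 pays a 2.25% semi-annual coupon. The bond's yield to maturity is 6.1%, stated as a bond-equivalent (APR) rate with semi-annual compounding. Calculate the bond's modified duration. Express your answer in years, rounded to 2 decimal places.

Periodic yield y = 0.0305. First find Macaulay duration:
  t   CF        PV=CF/(1+0.0305)^t    t·PV
  1        5.625         5.4585         5.4585
  2        5.625         5.2970        10.5939
  3        5.625         5.1402        15.4205
  4      505.625       448.3700     1,793.4800
  Σ                    464.2657     1,824.9530
P = 464.2657; Macaulay duration = 1,824.9530 / 464.2657 = 3.93084 half-year periods = 1.96542 years.
Modified duration = D_Mac / (1 + y) = 1.96542 / 1.0305 = 1.90725 years.

1.91 years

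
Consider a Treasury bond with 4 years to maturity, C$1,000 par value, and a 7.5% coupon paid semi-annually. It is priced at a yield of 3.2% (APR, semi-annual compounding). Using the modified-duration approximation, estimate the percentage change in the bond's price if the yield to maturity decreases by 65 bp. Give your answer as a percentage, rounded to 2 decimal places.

Periodic yield y = 0.016. Modified duration first:
  t   CF        PV=CF/(1+0.016)^t    t·PV
  1        37.50        36.9094        36.9094
  2        37.50        36.3282        72.6564
  3        37.50        35.7561       107.2683
  4        37.50        35.1930       140.7720
  5        37.50        34.6388       173.1940
  6        37.50        34.0933       204.5598
  7        37.50        33.5564       234.8948
  8     1,037.50       913.7733     7,310.1860
  Σ                  1,160.2485     8,280.4407
P = 1,160.2485; D_Mac = 7.13678 half-year periods = 3.56839 yrs; D_mod = 3.56839/(1+0.016) = 3.51220 yrs.
ΔP/P ≈ -D_mod · Δy = -3.51220 × (-0.0065) = +0.022829 = +2.2829%.

+2.28%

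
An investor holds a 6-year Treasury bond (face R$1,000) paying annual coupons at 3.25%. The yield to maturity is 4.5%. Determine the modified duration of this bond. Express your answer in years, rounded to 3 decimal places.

Periodic yield y = 0.045. First find Macaulay duration:
  t   CF        PV=CF/(1+0.045)^t    t·PV
  1        32.50        31.1005        31.1005
  2        32.50        29.7612        59.5224
  3        32.50        28.4796        85.4389
  4        32.50        27.2532       109.0130
  5        32.50        26.0797       130.3983
  6     1,032.50       792.8523     4,757.1141
  Σ                    935.5266     5,172.5872
P = 935.5266; Macaulay duration = 5,172.5872 / 935.5266 = 5.52906 years.
Modified duration = D_Mac / (1 + y) = 5.52906 / 1.045 = 5.29097 years.

5.291 years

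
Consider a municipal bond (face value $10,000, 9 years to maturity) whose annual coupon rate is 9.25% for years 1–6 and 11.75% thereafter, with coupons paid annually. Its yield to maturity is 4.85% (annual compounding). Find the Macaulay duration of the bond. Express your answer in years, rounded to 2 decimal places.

Periodic yield y = 0.0485. Discount each cash flow and weight by its year:
  t   CF        PV=CF/(1+0.0485)^t    t·PV
  1       925.00       882.2127       882.2127
  2       925.00       841.4046     1,682.8091
  3       925.00       802.4841     2,407.4523
  4       925.00       765.3639     3,061.4557
  5       925.00       729.9608     3,649.8042
  6       925.00       696.1954     4,177.1722
  7     1,175.00       843.4490     5,904.1429
  8     1,175.00       804.4339     6,435.4716
  9    11,175.00     7,296.7862    65,671.0754
  Σ                 13,662.2906    93,871.5960
Price P = Σ PV = 13,662.2906.
Macaulay duration = Σ(t·PV) / P = 93,871.5960 / 13,662.2906 = 6.87085 years.

6.87 years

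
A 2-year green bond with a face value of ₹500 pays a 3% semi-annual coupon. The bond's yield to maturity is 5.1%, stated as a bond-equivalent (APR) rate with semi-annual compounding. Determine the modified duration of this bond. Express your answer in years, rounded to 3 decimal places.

1.906 years

Periodic yield y = 0.0255. First find Macaulay duration:
  t   CF        PV=CF/(1+0.0255)^t    t·PV
  1         7.50         7.3135         7.3135
  2         7.50         7.1316        14.2633
  3         7.50         6.9543        20.8629
  4       507.50       458.8739     1,835.4957
  Σ                    480.2734     1,877.9355
P = 480.2734; Macaulay duration = 1,877.9355 / 480.2734 = 3.91014 half-year periods = 1.95507 years.
Modified duration = D_Mac / (1 + y) = 1.95507 / 1.0255 = 1.90645 years.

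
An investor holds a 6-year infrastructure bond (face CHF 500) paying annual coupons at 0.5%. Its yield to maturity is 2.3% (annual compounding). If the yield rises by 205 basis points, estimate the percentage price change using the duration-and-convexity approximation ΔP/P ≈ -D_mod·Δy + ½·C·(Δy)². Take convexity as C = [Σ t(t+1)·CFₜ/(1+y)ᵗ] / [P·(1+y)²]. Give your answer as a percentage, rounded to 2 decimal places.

-11.04%

With y = 0.023:
  t   CF        PV=CF/(1+0.023)^t    t·PV        t(t+1)·PV
  1         2.50         2.4438         2.4438           4.8876
  2         2.50         2.3888         4.7777          14.3331
  3         2.50         2.3351         7.0054          28.0217
  4         2.50         2.2826         9.1306          45.6528
  5         2.50         2.2313        11.1566          66.9396
  6       502.50       438.4118     2,630.4710      18,413.2968
  Σ                    450.0936     2,664.9851      18,573.1316
P = 450.0936; D_Mac = 5.92096 yrs; D_mod = 5.78784 yrs; C = 39.43039.
Duration effect: -5.78784 × (+0.0205) = -0.118651
Convexity effect: 0.5 × 39.43039 × (0.0205)² = +0.0082853
ΔP/P ≈ -0.118651 + 0.0082853 = -0.110365 = -11.0365%.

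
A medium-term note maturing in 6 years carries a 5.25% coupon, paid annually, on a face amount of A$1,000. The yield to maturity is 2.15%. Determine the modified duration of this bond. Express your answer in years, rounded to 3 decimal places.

5.248 years

Periodic yield y = 0.0215. First find Macaulay duration:
  t   CF        PV=CF/(1+0.0215)^t    t·PV
  1        52.50        51.3950        51.3950
  2        52.50        50.3133       100.6265
  3        52.50        49.2543       147.7629
  4        52.50        48.2176       192.8705
  5        52.50        47.2028       236.0138
  6     1,052.50       926.3858     5,558.3147
  Σ                  1,172.7688     6,286.9835
P = 1,172.7688; Macaulay duration = 6,286.9835 / 1,172.7688 = 5.36080 years.
Modified duration = D_Mac / (1 + y) = 5.36080 / 1.0215 = 5.24797 years.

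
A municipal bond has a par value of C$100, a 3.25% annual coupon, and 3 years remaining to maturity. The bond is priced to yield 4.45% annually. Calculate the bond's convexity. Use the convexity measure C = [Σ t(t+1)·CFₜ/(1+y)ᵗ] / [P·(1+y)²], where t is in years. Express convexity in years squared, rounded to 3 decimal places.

With y = 0.0445:
  t   CF        PV=CF/(1+0.0445)^t    t·PV        t(t+1)·PV
  1         3.25         3.1115         3.1115           6.2231
  2         3.25         2.9790         5.9579          17.8738
  3       103.25        90.6076       271.8229       1,087.2915
  Σ                     96.6981       280.8923       1,111.3884
P = 96.6981.
Convexity = Σ t(t+1)·PV / [P·(1+y)²] = 1,111.3884 / (96.6981 × 1.090980) = 10.53491.

10.535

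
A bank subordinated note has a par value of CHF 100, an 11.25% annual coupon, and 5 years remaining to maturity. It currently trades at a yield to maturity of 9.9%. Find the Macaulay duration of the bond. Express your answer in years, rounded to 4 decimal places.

4.1101 years

Periodic yield y = 0.099. Discount each cash flow and weight by its year:
  t   CF        PV=CF/(1+0.099)^t    t·PV
  1        11.25        10.2366        10.2366
  2        11.25         9.3144        18.6289
  3        11.25         8.4754        25.4262
  4        11.25         7.7119        30.8476
  5       111.25        69.3923       346.9617
  Σ                    105.1307       432.1010
Price P = Σ PV = 105.1307.
Macaulay duration = Σ(t·PV) / P = 432.1010 / 105.1307 = 4.11013 years.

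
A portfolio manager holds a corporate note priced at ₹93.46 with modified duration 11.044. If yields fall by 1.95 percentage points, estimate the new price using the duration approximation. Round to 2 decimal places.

₹113.59

Duration approximation: ΔP/P ≈ -D_mod · Δy = -11.044 × (-0.0195) = +0.215358.
New price ≈ 93.46 × (1 + 0.215358) = 113.58735868.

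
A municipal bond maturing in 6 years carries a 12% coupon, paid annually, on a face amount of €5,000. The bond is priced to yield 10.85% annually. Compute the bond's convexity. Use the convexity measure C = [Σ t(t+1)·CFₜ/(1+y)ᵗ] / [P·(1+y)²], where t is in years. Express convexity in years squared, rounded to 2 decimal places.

With y = 0.1085:
  t   CF        PV=CF/(1+0.1085)^t    t·PV        t(t+1)·PV
  1       600.00       541.2720       541.2720       1,082.5440
  2       600.00       488.2923       976.5846       2,929.7537
  3       600.00       440.4982     1,321.4947       5,285.9786
  4       600.00       397.3822     1,589.5290       7,947.6449
  5       600.00       358.4865     1,792.4323      10,754.5940
  6     5,600.00     3,018.3795    18,110.2770     126,771.9389
  Σ                  5,244.3107    24,331.5895     154,772.4541
P = 5,244.3107.
Convexity = Σ t(t+1)·PV / [P·(1+y)²] = 154,772.4541 / (5,244.3107 × 1.228772) = 24.01784.

24.02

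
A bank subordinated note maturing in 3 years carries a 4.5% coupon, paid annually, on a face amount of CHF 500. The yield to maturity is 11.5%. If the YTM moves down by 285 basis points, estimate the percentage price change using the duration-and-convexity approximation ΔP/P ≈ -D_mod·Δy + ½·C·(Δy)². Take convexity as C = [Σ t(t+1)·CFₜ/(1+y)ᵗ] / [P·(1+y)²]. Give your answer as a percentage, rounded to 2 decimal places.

+7.68%

With y = 0.115:
  t   CF        PV=CF/(1+0.115)^t    t·PV        t(t+1)·PV
  1        22.50        20.1794        20.1794          40.3587
  2        22.50        18.0981        36.1962         108.5885
  3       522.50       376.9309     1,130.7926       4,523.1703
  Σ                    415.2083     1,187.1681       4,672.1176
P = 415.2083; D_Mac = 2.85921 yrs; D_mod = 2.56431 yrs; C = 9.05103.
Duration effect: -2.56431 × (-0.0285) = +0.073083
Convexity effect: 0.5 × 9.05103 × (-0.0285)² = +0.0036758
ΔP/P ≈ +0.073083 + 0.0036758 = +0.076759 = +7.6759%.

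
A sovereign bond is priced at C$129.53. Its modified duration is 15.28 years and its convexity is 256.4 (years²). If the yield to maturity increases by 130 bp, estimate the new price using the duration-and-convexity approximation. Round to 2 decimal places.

Duration effect: -D_mod·Δy = -15.28 × (+0.013) = -0.198640
Convexity effect: ½·C·(Δy)² = 0.5 × 256.4 × (0.013)² = +0.0216658
ΔP/P ≈ -0.198640 + 0.0216658 = -0.1769742
New price ≈ 129.53 × (1 - 0.1769742) = 106.606531874.

C$106.61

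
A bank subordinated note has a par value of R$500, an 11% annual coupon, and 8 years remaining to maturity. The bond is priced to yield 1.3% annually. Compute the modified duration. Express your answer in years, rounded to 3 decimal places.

Periodic yield y = 0.013. First find Macaulay duration:
  t   CF        PV=CF/(1+0.013)^t    t·PV
  1        55.00        54.2942        54.2942
  2        55.00        53.5974       107.1948
  3        55.00        52.9096       158.7288
  4        55.00        52.2306       208.9223
  5        55.00        51.5603       257.8015
  6        55.00        50.8986       305.3917
  7        55.00        50.2454       351.7180
  8       555.00       500.5154     4,004.1230
  Σ                    866.2515     5,448.1743
P = 866.2515; Macaulay duration = 5,448.1743 / 866.2515 = 6.28937 years.
Modified duration = D_Mac / (1 + y) = 6.28937 / 1.013 = 6.20866 years.

6.209 years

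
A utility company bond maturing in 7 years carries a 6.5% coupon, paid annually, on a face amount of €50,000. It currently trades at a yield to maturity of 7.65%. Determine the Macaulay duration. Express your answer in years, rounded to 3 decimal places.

5.799 years

Periodic yield y = 0.0765. Discount each cash flow and weight by its year:
  t   CF        PV=CF/(1+0.0765)^t    t·PV
  1     3,250.00     3,019.0432     3,019.0432
  2     3,250.00     2,804.4990     5,608.9980
  3     3,250.00     2,605.2011     7,815.6034
  4     3,250.00     2,420.0661     9,680.2643
  5     3,250.00     2,248.0874    11,240.4370
  6     3,250.00     2,088.3301    12,529.9808
  7    53,250.00    31,784.9383   222,494.5682
  Σ                 46,970.1653   272,388.8950
Price P = Σ PV = 46,970.1653.
Macaulay duration = Σ(t·PV) / P = 272,388.8950 / 46,970.1653 = 5.79919 years.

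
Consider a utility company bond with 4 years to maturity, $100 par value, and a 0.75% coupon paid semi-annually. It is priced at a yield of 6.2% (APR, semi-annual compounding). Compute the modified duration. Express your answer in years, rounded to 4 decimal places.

Periodic yield y = 0.031. First find Macaulay duration:
  t   CF        PV=CF/(1+0.031)^t    t·PV
  1        0.375         0.3637         0.3637
  2        0.375         0.3528         0.7056
  3        0.375         0.3422         1.0265
  4        0.375         0.3319         1.3276
  5        0.375         0.3219         1.6096
  6        0.375         0.3122         1.8734
  7        0.375         0.3028         2.1199
  8      100.375        78.6242       628.9936
  Σ                     80.9518       638.0199
P = 80.9518; Macaulay duration = 638.0199 / 80.9518 = 7.88148 half-year periods = 3.94074 years.
Modified duration = D_Mac / (1 + y) = 3.94074 / 1.031 = 3.82225 years.

3.8223 years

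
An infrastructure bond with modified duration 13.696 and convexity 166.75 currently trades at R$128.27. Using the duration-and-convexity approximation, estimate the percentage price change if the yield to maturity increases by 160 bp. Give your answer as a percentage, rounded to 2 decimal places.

Duration effect: -D_mod·Δy = -13.696 × (+0.016) = -0.219136
Convexity effect: ½·C·(Δy)² = 0.5 × 166.75 × (0.016)² = +0.0213440
ΔP/P ≈ -0.219136 + 0.0213440 = -0.197792
= -19.7792%.

-19.78%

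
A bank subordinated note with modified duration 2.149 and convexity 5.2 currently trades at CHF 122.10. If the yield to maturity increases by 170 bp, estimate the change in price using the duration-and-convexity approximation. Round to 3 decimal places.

Duration effect: -D_mod·Δy = -2.149 × (+0.017) = -0.036533
Convexity effect: ½·C·(Δy)² = 0.5 × 5.2 × (0.017)² = +0.0007514
ΔP/P ≈ -0.036533 + 0.0007514 = -0.0357816
ΔP ≈ 122.10 × (-0.0357816) = -4.36893336.

-CHF 4.369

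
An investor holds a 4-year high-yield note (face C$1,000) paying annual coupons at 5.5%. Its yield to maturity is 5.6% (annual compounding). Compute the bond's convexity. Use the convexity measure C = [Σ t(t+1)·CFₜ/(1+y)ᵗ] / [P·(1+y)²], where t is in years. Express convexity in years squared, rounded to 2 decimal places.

16.13

With y = 0.056:
  t   CF        PV=CF/(1+0.056)^t    t·PV        t(t+1)·PV
  1        55.00        52.0833        52.0833         104.1667
  2        55.00        49.3213        98.6427         295.9280
  3        55.00        46.7058       140.1174         560.4698
  4     1,055.00       848.3924     3,393.5697      16,967.8487
  Σ                    996.5029     3,684.4132      17,928.4131
P = 996.5029.
Convexity = Σ t(t+1)·PV / [P·(1+y)²] = 17,928.4131 / (996.5029 × 1.115136) = 16.13375.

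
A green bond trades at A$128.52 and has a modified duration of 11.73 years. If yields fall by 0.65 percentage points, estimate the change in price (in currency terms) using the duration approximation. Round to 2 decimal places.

Duration approximation: ΔP/P ≈ -D_mod · Δy = -11.73 × (-0.0065) = +0.076245.
ΔP ≈ 128.52 × (+0.076245) = +9.7990074.

+A$9.80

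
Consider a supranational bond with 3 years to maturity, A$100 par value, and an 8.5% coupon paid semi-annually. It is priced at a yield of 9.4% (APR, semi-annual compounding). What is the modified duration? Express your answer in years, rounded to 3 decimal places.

Periodic yield y = 0.047. First find Macaulay duration:
  t   CF        PV=CF/(1+0.047)^t    t·PV
  1         4.25         4.0592         4.0592
  2         4.25         3.8770         7.7540
  3         4.25         3.7030        11.1089
  4         4.25         3.5367        14.1469
  5         4.25         3.3780        16.8898
  6       104.25        79.1400       474.8399
  Σ                     97.6939       528.7988
P = 97.6939; Macaulay duration = 528.7988 / 97.6939 = 5.41281 half-year periods = 2.70641 years.
Modified duration = D_Mac / (1 + y) = 2.70641 / 1.047 = 2.58492 years.

2.585 years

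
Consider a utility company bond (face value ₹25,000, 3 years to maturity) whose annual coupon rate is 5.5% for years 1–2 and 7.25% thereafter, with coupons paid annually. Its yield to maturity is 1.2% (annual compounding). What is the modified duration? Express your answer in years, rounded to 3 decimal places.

Periodic yield y = 0.012. First find Macaulay duration:
  t   CF        PV=CF/(1+0.012)^t    t·PV
  1     1,375.00     1,358.6957     1,358.6957
  2     1,375.00     1,342.5846     2,685.1693
  3    26,812.50    25,869.9609    77,609.8826
  Σ                 28,571.2412    81,653.7476
P = 28,571.2412; Macaulay duration = 81,653.7476 / 28,571.2412 = 2.85790 years.
Modified duration = D_Mac / (1 + y) = 2.85790 / 1.012 = 2.82401 years.

2.824 years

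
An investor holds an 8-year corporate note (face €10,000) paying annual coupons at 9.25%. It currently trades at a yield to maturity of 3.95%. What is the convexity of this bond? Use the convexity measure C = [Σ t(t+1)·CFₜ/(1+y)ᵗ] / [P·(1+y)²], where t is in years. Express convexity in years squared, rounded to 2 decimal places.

With y = 0.0395:
  t   CF        PV=CF/(1+0.0395)^t    t·PV        t(t+1)·PV
  1       925.00       889.8509       889.8509       1,779.7018
  2       925.00       856.0374     1,712.0748       5,136.2245
  3       925.00       823.5088     2,470.5264       9,882.1058
  4       925.00       792.2163     3,168.8651      15,844.3254
  5       925.00       762.1128     3,810.5641      22,863.3845
  6       925.00       733.1533     4,398.9196      30,792.4370
  7       925.00       705.2941     4,937.0590      39,496.4720
  8    10,925.00     8,013.5601    64,108.4805     576,976.3244
  Σ                 13,575.7337    85,496.3404     702,770.9753
P = 13,575.7337.
Convexity = Σ t(t+1)·PV / [P·(1+y)²] = 702,770.9753 / (13,575.7337 × 1.080560) = 47.90728.

47.91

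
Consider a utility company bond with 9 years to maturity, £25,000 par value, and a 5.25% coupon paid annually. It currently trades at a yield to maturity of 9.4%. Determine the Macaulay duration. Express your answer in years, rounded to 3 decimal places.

Periodic yield y = 0.094. Discount each cash flow and weight by its year:
  t   CF        PV=CF/(1+0.094)^t    t·PV
  1     1,312.50     1,199.7258     1,199.7258
  2     1,312.50     1,096.6415     2,193.2830
  3     1,312.50     1,002.4145     3,007.2435
  4     1,312.50       916.2838     3,665.1353
  5     1,312.50       837.5538     4,187.7689
  6     1,312.50       765.5885     4,593.5308
  7     1,312.50       699.8066     4,898.6465
  8     1,312.50       639.6770     5,117.4160
  9    26,312.50    11,722.1214   105,499.0927
  Σ                 18,879.8129   134,361.8424
Price P = Σ PV = 18,879.8129.
Macaulay duration = Σ(t·PV) / P = 134,361.8424 / 18,879.8129 = 7.11669 years.

7.117 years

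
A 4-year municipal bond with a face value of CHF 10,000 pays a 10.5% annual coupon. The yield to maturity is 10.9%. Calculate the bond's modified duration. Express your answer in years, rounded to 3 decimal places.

Periodic yield y = 0.109. First find Macaulay duration:
  t   CF        PV=CF/(1+0.109)^t    t·PV
  1     1,050.00       946.7989       946.7989
  2     1,050.00       853.7411     1,707.4823
  3     1,050.00       769.8297     2,309.4891
  4    11,050.00     7,305.2670    29,221.0680
  Σ                  9,875.6367    34,184.8383
P = 9,875.6367; Macaulay duration = 34,184.8383 / 9,875.6367 = 3.46153 years.
Modified duration = D_Mac / (1 + y) = 3.46153 / 1.109 = 3.12131 years.

3.121 years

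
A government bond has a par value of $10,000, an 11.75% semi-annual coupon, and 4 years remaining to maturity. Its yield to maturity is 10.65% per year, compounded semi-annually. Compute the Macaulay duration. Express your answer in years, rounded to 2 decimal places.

3.32 years

Periodic yield y = 0.05325. Discount each cash flow and weight by its period:
  t   CF        PV=CF/(1+0.05325)^t    t·PV
  1       587.50       557.7973       557.7973
  2       587.50       529.5963     1,059.1926
  3       587.50       502.8211     1,508.4632
  4       587.50       477.3995     1,909.5982
  5       587.50       453.2633     2,266.3164
  6       587.50       430.3473     2,582.0837
  7       587.50       408.5899     2,860.1291
  8    10,587.50     6,991.0383    55,928.3063
  Σ                 10,350.8529    68,671.8868
Price P = Σ PV = 10,350.8529.
Macaulay duration = Σ(t·PV) / P = 68,671.8868 / 10,350.8529 = 6.63442 half-year periods.
In years: 6.63442 / 2 = 3.31721 years.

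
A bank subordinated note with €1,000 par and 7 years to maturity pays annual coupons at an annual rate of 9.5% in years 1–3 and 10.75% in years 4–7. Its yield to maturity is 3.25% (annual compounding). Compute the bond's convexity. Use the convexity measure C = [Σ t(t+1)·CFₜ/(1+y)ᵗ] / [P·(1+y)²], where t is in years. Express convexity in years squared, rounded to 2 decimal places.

With y = 0.0325:
  t   CF        PV=CF/(1+0.0325)^t    t·PV        t(t+1)·PV
  1        95.00        92.0097        92.0097         184.0194
  2        95.00        89.1135       178.2270         534.6810
  3        95.00        86.3085       258.9254       1,035.7017
  4       107.50        94.5907       378.3626       1,891.8131
  5       107.50        91.6132       458.0661       2,748.3967
  6       107.50        88.7295       532.3771       3,726.6396
  7     1,107.50       885.3466     6,197.4260      49,579.4083
  Σ                  1,427.7116     8,095.3939      59,700.6597
P = 1,427.7116.
Convexity = Σ t(t+1)·PV / [P·(1+y)²] = 59,700.6597 / (1,427.7116 × 1.066056) = 39.22460.

39.22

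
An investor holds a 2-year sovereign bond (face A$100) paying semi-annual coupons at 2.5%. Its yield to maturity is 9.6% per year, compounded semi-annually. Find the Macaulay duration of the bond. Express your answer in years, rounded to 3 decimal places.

Periodic yield y = 0.048. Discount each cash flow and weight by its period:
  t   CF        PV=CF/(1+0.048)^t    t·PV
  1         1.25         1.1927         1.1927
  2         1.25         1.1381         2.2762
  3         1.25         1.0860         3.2580
  4       101.25        83.9363       335.7453
  Σ                     87.3532       342.4722
Price P = Σ PV = 87.3532.
Macaulay duration = Σ(t·PV) / P = 342.4722 / 87.3532 = 3.92055 half-year periods.
In years: 3.92055 / 2 = 1.96027 years.

1.960 years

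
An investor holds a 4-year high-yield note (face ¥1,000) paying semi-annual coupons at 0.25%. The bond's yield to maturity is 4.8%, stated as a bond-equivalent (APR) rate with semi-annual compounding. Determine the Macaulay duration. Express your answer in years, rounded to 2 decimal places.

3.98 years

Periodic yield y = 0.024. Discount each cash flow and weight by its period:
  t   CF        PV=CF/(1+0.024)^t    t·PV
  1         1.25         1.2207         1.2207
  2         1.25         1.1921         2.3842
  3         1.25         1.1642         3.4925
  4         1.25         1.1369         4.5475
  5         1.25         1.1102         5.5511
  6         1.25         1.0842         6.5052
  7         1.25         1.0588         7.4115
  8     1,001.25       828.2146     6,625.7167
  Σ                    836.1816     6,656.8294
Price P = Σ PV = 836.1816.
Macaulay duration = Σ(t·PV) / P = 6,656.8294 / 836.1816 = 7.96099 half-year periods.
In years: 7.96099 / 2 = 3.98049 years.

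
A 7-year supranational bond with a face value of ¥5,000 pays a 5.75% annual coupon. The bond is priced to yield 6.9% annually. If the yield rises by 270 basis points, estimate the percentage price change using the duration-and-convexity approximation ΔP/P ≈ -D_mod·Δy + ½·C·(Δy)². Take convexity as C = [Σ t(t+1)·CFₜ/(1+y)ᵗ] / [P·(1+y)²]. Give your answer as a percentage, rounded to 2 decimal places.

With y = 0.069:
  t   CF        PV=CF/(1+0.069)^t    t·PV        t(t+1)·PV
  1       287.50       268.9429       268.9429         537.8859
  2       287.50       251.5837       503.1673       1,509.5020
  3       287.50       235.3449       706.0346       2,824.1384
  4       287.50       220.1542       880.6169       4,403.0845
  5       287.50       205.9441     1,029.7204       6,178.3226
  6       287.50       192.6512     1,155.9069       8,091.3485
  7     5,287.50     3,314.4116    23,200.8814     185,607.0512
  Σ                  4,689.0326    27,745.2705     209,151.3331
P = 4,689.0326; D_Mac = 5.91706 yrs; D_mod = 5.53513 yrs; C = 39.03211.
Duration effect: -5.53513 × (+0.027) = -0.149449
Convexity effect: 0.5 × 39.03211 × (0.027)² = +0.0142272
ΔP/P ≈ -0.149449 + 0.0142272 = -0.135221 = -13.5221%.

-13.52%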